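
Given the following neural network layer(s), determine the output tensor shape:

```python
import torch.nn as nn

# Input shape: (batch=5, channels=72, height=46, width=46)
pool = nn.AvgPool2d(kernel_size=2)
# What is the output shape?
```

Input: (5, 72, 46, 46) -> Output: (5, 72, 23, 23)

Answer: (5, 72, 23, 23)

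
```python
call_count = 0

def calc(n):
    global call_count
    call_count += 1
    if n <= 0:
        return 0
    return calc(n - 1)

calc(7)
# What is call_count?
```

Linear recursion stepping by 1: 8 calls from n=7 down to ≤0.

Answer: 8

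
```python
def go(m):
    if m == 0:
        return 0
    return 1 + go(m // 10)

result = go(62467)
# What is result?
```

Count of digits of 62467: 5

Answer: 5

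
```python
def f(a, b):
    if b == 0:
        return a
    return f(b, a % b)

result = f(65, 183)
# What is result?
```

f(65, 183) -> f(183, 65) -> f(65, 53) -> f(53, 12) -> f(12, 5) -> f(5, 2) -> f(2, 1) -> f(1, 0) -> 1

Answer: 1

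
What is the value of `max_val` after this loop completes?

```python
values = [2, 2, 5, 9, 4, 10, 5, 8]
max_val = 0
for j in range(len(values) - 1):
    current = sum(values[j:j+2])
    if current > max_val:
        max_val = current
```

Max sum of 2-element window in [2, 2, 5, 9, 4, 10, 5, 8]
`max_val` takes the values: 0 → 4 → 7 → 14 → 15

Answer: 15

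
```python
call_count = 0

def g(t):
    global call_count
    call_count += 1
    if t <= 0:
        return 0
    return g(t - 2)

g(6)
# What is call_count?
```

Linear recursion stepping by 2: 4 calls from t=6 down to ≤0.

Answer: 4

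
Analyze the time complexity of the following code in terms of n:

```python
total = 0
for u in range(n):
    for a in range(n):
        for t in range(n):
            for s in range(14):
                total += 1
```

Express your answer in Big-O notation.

Each loop level contributes: n × n × n × 1. Multiplying the contributions gives O(n^3).

Answer: O(n^3)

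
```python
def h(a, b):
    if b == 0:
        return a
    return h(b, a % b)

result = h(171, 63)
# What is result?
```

h(171, 63) -> h(63, 45) -> h(45, 18) -> h(18, 9) -> h(9, 0) -> 9

Answer: 9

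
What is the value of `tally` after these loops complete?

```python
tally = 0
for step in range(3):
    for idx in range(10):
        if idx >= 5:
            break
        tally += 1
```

Inner breaks at 5, outer runs 3 times
`tally` takes the values: 0 → 1 → 2 → 3 → 4 → 5 → 6 → 7 → 8 → 9 → 10 → 11 → 12 → 13 → 14 → 15

Answer: 15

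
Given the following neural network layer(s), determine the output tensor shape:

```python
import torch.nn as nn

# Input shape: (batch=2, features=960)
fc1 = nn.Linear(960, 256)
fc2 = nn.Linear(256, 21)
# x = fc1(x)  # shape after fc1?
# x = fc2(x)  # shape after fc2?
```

Input: (2, 960) -> after fc1: (2, 256) -> Output: (2, 21)

Answer: (2, 21)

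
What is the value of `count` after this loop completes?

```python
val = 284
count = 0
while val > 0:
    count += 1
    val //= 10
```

Count digits by repeated division by 10
`count` takes the values: 0 → 1 → 2 → 3

Answer: 3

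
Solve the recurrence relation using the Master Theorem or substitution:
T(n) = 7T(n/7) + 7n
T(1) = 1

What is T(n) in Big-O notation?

By Master Theorem: a=7, b=7, f(n)=7n. Since log_7(7) = 1 and f(n) = Θ(n^1), Case 2 applies. T(n) = O(n log n).

Answer: O(n log n)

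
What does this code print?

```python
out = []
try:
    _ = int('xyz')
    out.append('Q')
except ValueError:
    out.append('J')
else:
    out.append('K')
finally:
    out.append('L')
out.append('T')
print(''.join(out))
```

Execution trace: 'J' (except ValueError) → 'L' (finally) → 'T' (after the try/except). Output: JLT

Answer: JLT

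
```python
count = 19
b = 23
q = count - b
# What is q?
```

Trace:
`count = 19` → count = 19
`b = 23` → b = 23
`q = count - b` → q = -4
So q = -4

Answer: -4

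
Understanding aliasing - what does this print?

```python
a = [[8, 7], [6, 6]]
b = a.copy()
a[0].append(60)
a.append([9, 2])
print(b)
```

Key concept: shallow copy with nested lists.
Step by step:
`a = [[8, 7], [6, 6]]` → a = [[8, 7], [6, 6]]
`b = a.copy()` → b = [[8, 7], [6, 6]]
`a[0].append(60)` → a = [[8, 7, 60], [6, 6]]; b = [[8, 7, 60], [6, 6]]
`a.append([9, 2])` → a = [[8, 7, 60], [6, 6], [9, 2]]
`print(b)` → prints [[8, 7, 60], [6, 6]]

Answer: [[8, 7, 60], [6, 6]]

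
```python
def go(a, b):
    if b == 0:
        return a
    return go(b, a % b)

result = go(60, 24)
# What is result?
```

go(60, 24) -> go(24, 12) -> go(12, 0) -> 12

Answer: 12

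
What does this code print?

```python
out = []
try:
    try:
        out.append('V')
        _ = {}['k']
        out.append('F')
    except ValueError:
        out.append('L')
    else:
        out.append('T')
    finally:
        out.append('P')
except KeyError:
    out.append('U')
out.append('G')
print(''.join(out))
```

Execution trace: 'V' (try body) → 'P' (finally) → 'U' (outer except KeyError) → 'G' (after the try/except). Output: VPUG

Answer: VPUG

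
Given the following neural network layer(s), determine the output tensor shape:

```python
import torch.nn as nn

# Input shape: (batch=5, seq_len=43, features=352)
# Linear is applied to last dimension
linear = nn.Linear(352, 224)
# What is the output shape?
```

Input: (5, 43, 352) -> Output: (5, 43, 224)

Answer: (5, 43, 224)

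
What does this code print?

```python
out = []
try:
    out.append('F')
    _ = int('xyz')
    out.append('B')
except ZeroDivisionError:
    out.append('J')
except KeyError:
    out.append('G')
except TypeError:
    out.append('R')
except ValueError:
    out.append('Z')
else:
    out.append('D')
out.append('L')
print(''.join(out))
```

Execution trace: 'F' (try body) → 'Z' (except ValueError) → 'L' (after the try/except). Output: FZL

Answer: FZL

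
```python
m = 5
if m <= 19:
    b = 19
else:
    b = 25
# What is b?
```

Trace:
`m = 5` → m = 5
`if m <= 19: ...` → m <= 19 is True → b = 19
So b = 19

Answer: 19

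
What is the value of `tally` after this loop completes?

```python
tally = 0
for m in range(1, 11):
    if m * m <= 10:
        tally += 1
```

Count numbers where m² ≤ 10
`tally` takes the values: 0 → 1 → 2 → 3

Answer: 3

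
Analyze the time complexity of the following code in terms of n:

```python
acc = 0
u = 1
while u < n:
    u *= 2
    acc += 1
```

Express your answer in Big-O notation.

Each loop level contributes: log n. Multiplying the contributions gives O(log n).

Answer: O(log n)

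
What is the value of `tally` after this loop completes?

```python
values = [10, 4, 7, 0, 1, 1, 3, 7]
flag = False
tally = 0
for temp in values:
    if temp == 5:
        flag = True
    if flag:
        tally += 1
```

Count elements after first 5 in [10, 4, 7, 0, 1, 1, 3, 7]
`tally` takes the values: 0

Answer: 0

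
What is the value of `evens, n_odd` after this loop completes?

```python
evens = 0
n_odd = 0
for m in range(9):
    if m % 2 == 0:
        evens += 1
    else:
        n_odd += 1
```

Count evens and odds in range(9)
`evens, n_odd` takes the values: (0, 0) → (1, 0) → (1, 1) → (2, 1) → (2, 2) → (3, 2) → (3, 3) → (4, 3) → (4, 4) → (5, 4)

Answer: 5, 4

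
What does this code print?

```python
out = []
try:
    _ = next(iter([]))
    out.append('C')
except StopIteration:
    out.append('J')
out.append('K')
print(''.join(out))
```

Execution trace: 'J' (except StopIteration) → 'K' (after the try/except). Output: JK

Answer: JK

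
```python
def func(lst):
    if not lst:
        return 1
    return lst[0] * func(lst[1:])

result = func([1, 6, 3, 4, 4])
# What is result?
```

Product over [1, 6, 3, 4, 4] = 1 * 6 * 3 * 4 * 4 = 288

Answer: 288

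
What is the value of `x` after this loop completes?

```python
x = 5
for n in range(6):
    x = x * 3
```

Multiply by 3, 6 times: 5 * 3^6 = 3645
`x` takes the values: 5 → 15 → 45 → 135 → 405 → 1215 → 3645

Answer: 3645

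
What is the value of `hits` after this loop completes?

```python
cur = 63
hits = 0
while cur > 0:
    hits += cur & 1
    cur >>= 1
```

Count set bits in 63 (binary: 0b111111)
`hits` takes the values: 0 → 1 → 2 → 3 → 4 → 5 → 6

Answer: 6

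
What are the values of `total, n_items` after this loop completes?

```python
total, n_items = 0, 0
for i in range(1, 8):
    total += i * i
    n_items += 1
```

Sum of squares and count
`total, n_items` takes the values: (0, 0) → (1, 0) → (1, 1) → (5, 1) → (5, 2) → (14, 2) → (14, 3) → (30, 3) → (30, 4) → (55, 4) → (55, 5) → (91, 5) → (91, 6) → (140, 6) → (140, 7)

Answer: 140, 7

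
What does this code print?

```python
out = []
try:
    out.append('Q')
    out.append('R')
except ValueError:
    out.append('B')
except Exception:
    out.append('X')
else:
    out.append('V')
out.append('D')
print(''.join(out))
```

Execution trace: 'Q' (try body) → 'R' (try body, no exception) → 'V' (else) → 'D' (after the try/except). Output: QRVD

Answer: QRVD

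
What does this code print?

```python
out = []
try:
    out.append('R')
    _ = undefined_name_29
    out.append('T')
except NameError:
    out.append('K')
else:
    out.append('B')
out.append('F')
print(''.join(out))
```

Execution trace: 'R' (try body) → 'K' (except NameError) → 'F' (after the try/except). Output: RKF

Answer: RKF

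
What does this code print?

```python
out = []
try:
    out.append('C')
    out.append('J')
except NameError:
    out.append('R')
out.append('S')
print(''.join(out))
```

Execution trace: 'C' (try body) → 'J' (try body, no exception) → 'S' (after the try/except). Output: CJS

Answer: CJS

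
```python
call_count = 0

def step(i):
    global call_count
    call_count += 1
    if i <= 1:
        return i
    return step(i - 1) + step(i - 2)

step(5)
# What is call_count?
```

Calls(i) = 1 + Calls(i-1) + Calls(i-2); Calls(0)=Calls(1)=1. For i=5 this gives 15.

Answer: 15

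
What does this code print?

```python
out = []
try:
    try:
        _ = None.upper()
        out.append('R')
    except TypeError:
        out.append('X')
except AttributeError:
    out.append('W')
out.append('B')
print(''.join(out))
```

Execution trace: 'W' (outer except AttributeError) → 'B' (after the try/except). Output: WB

Answer: WB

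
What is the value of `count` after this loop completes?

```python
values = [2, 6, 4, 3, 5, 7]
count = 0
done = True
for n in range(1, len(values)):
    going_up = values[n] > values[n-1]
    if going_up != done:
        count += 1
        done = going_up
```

Count direction changes in [2, 6, 4, 3, 5, 7]
`count` takes the values: 0 → 1 → 2

Answer: 2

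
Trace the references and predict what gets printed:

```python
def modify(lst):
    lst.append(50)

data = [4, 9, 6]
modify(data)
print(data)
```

Key concept: function modifies passed list.
Step by step:
`data = [4, 9, 6]` → data = [4, 9, 6]
`modify(data)` → data = [4, 9, 6, 50]
`print(data)` → prints [4, 9, 6, 50]

Answer: [4, 9, 6, 50]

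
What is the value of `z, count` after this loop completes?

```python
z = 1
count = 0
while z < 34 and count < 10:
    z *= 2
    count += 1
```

Double until >= 34 or 10 iterations
`z, count` takes the values: (1, 0) → (2, 0) → (2, 1) → (4, 1) → (4, 2) → (8, 2) → (8, 3) → (16, 3) → (16, 4) → (32, 4) → (32, 5) → (64, 5) → (64, 6)

Answer: 64, 6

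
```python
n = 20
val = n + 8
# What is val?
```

Trace:
`n = 20` → n = 20
`val = n + 8` → val = 28
So val = 28

Answer: 28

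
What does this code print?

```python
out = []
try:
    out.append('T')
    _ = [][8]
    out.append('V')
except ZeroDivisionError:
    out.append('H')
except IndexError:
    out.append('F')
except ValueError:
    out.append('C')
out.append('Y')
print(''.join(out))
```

Execution trace: 'T' (try body) → 'F' (except IndexError) → 'Y' (after the try/except). Output: TFY

Answer: TFY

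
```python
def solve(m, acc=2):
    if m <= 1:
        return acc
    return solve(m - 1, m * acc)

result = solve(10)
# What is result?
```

Accumulator trace (n, acc): (10, 2) -> (9, 20) -> (8, 180) -> (7, 1440) -> (6, 10080) -> (5, 60480) -> (4, 302400) -> (3, 1209600) -> (2, 3628800) -> (1, 7257600) -> return 7257600

Answer: 7257600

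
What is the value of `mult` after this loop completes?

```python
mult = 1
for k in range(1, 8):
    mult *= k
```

7! = 5040
`mult` takes the values: 1 → 2 → 6 → 24 → 120 → 720 → 5040

Answer: 5040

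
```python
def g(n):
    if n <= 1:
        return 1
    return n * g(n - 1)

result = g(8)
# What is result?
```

g(8) = 8 * 7 * 6 * 5 * 4 * 3 * 2 * 1 = 40320

Answer: 40320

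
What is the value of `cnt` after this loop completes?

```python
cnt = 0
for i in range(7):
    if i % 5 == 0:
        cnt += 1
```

Count numbers divisible by 5 in range(7)
`cnt` takes the values: 0 → 1 → 2

Answer: 2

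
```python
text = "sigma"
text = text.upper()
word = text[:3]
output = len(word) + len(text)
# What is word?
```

Trace:
`text = "sigma"` → text = 'sigma'
`text = text.upper()` → text = 'SIGMA'
`word = text[:3]` → word = 'SIG'
`output = len(word) + len(text)` → output = 8
So word = 'SIG'

Answer: 'SIG'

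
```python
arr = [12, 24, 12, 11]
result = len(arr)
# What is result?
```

Trace:
`arr = [12, 24, 12, 11]` → arr = [12, 24, 12, 11]
`result = len(arr)` → result = 4
So result = 4

Answer: 4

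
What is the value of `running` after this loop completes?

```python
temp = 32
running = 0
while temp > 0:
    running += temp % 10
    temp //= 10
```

Sum digits of 32
`running` takes the values: 0 → 2 → 5

Answer: 5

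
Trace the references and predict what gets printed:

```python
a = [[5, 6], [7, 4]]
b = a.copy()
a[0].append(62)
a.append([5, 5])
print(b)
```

Key concept: shallow copy with nested lists.
Step by step:
`a = [[5, 6], [7, 4]]` → a = [[5, 6], [7, 4]]
`b = a.copy()` → b = [[5, 6], [7, 4]]
`a[0].append(62)` → a = [[5, 6, 62], [7, 4]]; b = [[5, 6, 62], [7, 4]]
`a.append([5, 5])` → a = [[5, 6, 62], [7, 4], [5, 5]]
`print(b)` → prints [[5, 6, 62], [7, 4]]

Answer: [[5, 6, 62], [7, 4]]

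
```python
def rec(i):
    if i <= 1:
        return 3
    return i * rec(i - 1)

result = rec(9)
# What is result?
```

rec(9) = 9 * 8 * 7 * 6 * 5 * 4 * 3 * 2 * 3 = 1088640

Answer: 1088640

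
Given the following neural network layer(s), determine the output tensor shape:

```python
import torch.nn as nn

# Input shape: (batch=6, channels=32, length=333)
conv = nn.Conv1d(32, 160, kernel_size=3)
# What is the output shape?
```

Input: (6, 32, 333) -> Output: (6, 160, 331)

Answer: (6, 160, 331)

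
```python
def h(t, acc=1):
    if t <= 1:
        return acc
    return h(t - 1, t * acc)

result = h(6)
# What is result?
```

Accumulator trace (n, acc): (6, 1) -> (5, 6) -> (4, 30) -> (3, 120) -> (2, 360) -> (1, 720) -> return 720

Answer: 720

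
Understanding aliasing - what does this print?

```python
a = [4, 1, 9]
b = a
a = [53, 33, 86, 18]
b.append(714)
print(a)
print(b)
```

Key concept: rebinding vs mutation: a is rebound to a new list, b still points at the original.
Step by step:
`a = [4, 1, 9]` → a = [4, 1, 9]
`b = a` → b = [4, 1, 9] (same object as a)
`a = [53, 33, 86, 18]` → a = [53, 33, 86, 18]
`b.append(714)` → b = [4, 1, 9, 714]
`print(a)` → prints [53, 33, 86, 18]
`print(b)` → prints [4, 1, 9, 714]

Answer:
[53, 33, 86, 18]
[4, 1, 9, 714]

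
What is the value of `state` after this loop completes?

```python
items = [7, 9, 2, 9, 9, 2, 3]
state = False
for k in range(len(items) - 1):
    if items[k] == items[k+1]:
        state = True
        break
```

Check consecutive duplicates in [7, 9, 2, 9, 9, 2, 3]
`state` takes the values: False → True

Answer: True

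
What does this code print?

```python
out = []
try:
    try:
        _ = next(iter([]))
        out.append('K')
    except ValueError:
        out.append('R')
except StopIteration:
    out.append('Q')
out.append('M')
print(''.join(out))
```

Execution trace: 'Q' (outer except StopIteration) → 'M' (after the try/except). Output: QM

Answer: QM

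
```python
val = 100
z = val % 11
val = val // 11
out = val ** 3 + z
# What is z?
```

Trace:
`val = 100` → val = 100
`z = val % 11` → z = 1
`val = val // 11` → val = 9
`out = val ** 3 + z` → out = 730
So z = 1

Answer: 1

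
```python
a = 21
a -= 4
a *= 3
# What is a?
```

Trace:
`a = 21` → a = 21
`a -= 4` → a = 17
`a *= 3` → a = 51
So a = 51

Answer: 51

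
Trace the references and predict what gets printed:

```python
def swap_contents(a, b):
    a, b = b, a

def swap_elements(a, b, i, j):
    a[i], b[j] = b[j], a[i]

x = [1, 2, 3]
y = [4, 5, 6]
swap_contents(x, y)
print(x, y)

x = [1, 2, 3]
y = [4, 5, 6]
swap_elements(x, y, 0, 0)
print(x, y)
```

Key concept: parameter rebinding vs mutation.
Step by step:
`x = [1, 2, 3]` → x = [1, 2, 3]
`y = [4, 5, 6]` → y = [4, 5, 6]
`swap_contents(x, y)` → no visible change to tracked variables
`print(x, y)` → prints [1, 2, 3] [4, 5, 6]
`x = [1, 2, 3]` → x = [1, 2, 3]
`y = [4, 5, 6]` → y = [4, 5, 6]
`swap_elements(x, y, 0, 0)` → x = [4, 2, 3]; y = [1, 5, 6]
`print(x, y)` → prints [4, 2, 3] [1, 5, 6]

Answer:
[1, 2, 3] [4, 5, 6]
[4, 2, 3] [1, 5, 6]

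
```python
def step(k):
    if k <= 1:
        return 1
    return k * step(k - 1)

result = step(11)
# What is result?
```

step(11) = 11 * 10 * 9 * 8 * 7 * 6 * 5 * 4 * 3 * 2 * 1 = 39916800

Answer: 39916800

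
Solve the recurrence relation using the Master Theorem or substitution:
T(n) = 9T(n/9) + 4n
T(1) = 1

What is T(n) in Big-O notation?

By Master Theorem: a=9, b=9, f(n)=4n. Since log_9(9) = 1 and f(n) = Θ(n^1), Case 2 applies. T(n) = O(n log n).

Answer: O(n log n)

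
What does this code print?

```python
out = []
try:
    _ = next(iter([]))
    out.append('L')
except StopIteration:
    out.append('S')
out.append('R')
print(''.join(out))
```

Execution trace: 'S' (except StopIteration) → 'R' (after the try/except). Output: SR

Answer: SR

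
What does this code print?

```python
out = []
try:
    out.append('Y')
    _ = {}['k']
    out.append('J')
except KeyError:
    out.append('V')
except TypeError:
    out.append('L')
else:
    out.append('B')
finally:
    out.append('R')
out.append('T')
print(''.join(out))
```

Execution trace: 'Y' (try body) → 'V' (except KeyError) → 'R' (finally) → 'T' (after the try/except). Output: YVRT

Answer: YVRT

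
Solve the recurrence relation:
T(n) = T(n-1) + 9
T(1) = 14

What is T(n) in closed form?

Unrolling: T(n) = T(1) + 9·(n-1) = 14 + 9(n-1) = 9n + 5.

Answer: T(n) = 9n + 5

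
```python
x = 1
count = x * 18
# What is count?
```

Trace:
`x = 1` → x = 1
`count = x * 18` → count = 18
So count = 18

Answer: 18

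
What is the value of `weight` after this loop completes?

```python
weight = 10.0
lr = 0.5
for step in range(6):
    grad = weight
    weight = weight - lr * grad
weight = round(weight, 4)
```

Gradient descent: w = 10.0 * (1 - 0.5)^6
`weight` takes the values: 10.0 → 5.0 → 2.5 → 1.25 → 0.625 → 0.3125 → 0.15625 → 0.1562

Answer: 0.1562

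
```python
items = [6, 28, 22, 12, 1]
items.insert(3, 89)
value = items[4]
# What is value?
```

Trace:
`items = [6, 28, 22, 12, 1]` → items = [6, 28, 22, 12, 1]
`items.insert(3, 89)` → items = [6, 28, 22, 89, 12, 1]
`value = items[4]` → value = 12
So value = 12

Answer: 12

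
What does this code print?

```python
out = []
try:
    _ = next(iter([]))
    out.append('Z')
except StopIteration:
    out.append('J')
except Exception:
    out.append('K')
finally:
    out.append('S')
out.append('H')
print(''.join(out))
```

Execution trace: 'J' (except StopIteration) → 'S' (finally) → 'H' (after the try/except). Output: JSH

Answer: JSH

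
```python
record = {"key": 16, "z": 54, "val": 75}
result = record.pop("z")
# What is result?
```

Trace:
`record = {"key": 16, "z": 54, "val": 75}` → record = {'key': 16, 'z': 54, 'val': 75}
`result = record.pop("z")` → record = {'key': 16, 'val': 75}; result = 54
So result = 54

Answer: 54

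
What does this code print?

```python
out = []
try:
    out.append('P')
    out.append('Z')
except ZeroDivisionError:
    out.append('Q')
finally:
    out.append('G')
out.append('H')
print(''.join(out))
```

Execution trace: 'P' (try body) → 'Z' (try body, no exception) → 'G' (finally) → 'H' (after the try/except). Output: PZGH

Answer: PZGH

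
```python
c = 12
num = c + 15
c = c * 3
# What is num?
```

Trace:
`c = 12` → c = 12
`num = c + 15` → num = 27
`c = c * 3` → c = 36
So num = 27

Answer: 27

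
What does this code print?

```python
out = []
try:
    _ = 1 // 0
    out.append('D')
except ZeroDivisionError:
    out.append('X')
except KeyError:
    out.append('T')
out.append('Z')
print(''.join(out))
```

Execution trace: 'X' (except ZeroDivisionError) → 'Z' (after the try/except). Output: XZ

Answer: XZ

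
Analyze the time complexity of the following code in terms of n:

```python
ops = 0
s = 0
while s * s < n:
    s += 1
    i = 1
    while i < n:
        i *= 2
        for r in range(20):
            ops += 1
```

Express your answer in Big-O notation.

Each loop level contributes: √n × log n × 1. Multiplying the contributions gives O(√n log n).

Answer: O(√n log n)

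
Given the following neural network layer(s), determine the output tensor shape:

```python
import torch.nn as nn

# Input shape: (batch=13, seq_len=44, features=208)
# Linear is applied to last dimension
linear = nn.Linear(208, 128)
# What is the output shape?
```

Input: (13, 44, 208) -> Output: (13, 44, 128)

Answer: (13, 44, 128)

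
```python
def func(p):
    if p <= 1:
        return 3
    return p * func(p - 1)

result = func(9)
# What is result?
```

func(9) = 9 * 8 * 7 * 6 * 5 * 4 * 3 * 2 * 3 = 1088640

Answer: 1088640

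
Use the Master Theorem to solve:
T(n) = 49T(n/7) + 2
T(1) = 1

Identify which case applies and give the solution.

a=49, b=7, f(n)=2. log_7(49) = 2. Since c=0 < 2, Case 1 applies: T(n) = Θ(n^log_b(a)) = O(n^2).

Answer: O(n^2) - Case 1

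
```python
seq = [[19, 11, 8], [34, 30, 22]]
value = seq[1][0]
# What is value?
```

Trace:
`seq = [[19, 11, 8], [34, 30, 22]]` → seq = [[19, 11, 8], [34, 30, 22]]
`value = seq[1][0]` → value = 34
So value = 34

Answer: 34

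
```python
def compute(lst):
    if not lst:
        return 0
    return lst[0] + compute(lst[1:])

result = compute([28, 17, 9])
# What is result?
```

28 + 17 + 9 + 0 = 54

Answer: 54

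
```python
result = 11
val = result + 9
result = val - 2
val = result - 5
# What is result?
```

Trace:
`result = 11` → result = 11
`val = result + 9` → val = 20
`result = val - 2` → result = 18
`val = result - 5` → val = 13
So result = 18

Answer: 18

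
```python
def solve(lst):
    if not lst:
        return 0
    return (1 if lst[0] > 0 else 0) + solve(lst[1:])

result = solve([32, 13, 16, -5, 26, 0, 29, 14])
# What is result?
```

Count of positive elements in [32, 13, 16, -5, 26, 0, 29, 14] = 6

Answer: 6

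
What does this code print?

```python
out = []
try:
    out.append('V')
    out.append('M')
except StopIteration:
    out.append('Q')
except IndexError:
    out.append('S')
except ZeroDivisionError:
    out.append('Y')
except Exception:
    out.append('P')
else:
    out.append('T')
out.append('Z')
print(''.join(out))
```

Execution trace: 'V' (try body) → 'M' (try body, no exception) → 'T' (else) → 'Z' (after the try/except). Output: VMTZ

Answer: VMTZ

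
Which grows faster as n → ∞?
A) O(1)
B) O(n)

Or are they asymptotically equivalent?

O(1) vs O(n): Higher order terms dominate.

Answer: B) O(n) grows faster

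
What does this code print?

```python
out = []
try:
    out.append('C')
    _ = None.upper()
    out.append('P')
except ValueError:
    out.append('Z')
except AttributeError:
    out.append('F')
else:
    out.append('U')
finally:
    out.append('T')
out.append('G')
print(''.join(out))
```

Execution trace: 'C' (try body) → 'F' (except AttributeError) → 'T' (finally) → 'G' (after the try/except). Output: CFTG

Answer: CFTG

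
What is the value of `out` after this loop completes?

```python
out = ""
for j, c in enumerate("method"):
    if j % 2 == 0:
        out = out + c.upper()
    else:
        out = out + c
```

Uppercase even positions in 'method'
`out` takes the values: "" → "M" → "Me" → "MeT" → "MeTh" → "MeThO" → "MeThOd"

Answer: "MeThOd"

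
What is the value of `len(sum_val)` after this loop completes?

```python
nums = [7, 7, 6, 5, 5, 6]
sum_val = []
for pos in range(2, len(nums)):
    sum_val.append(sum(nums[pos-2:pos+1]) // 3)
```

Number of 3-element averages
`sum_val` takes the values: [] → [6] → [6, 6] → [6, 6, 5] → [6, 6, 5, 5]
So `len(sum_val)` = 4

Answer: 4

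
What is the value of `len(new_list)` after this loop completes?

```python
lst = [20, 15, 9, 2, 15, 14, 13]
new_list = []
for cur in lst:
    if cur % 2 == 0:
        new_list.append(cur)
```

Count even numbers in [20, 15, 9, 2, 15, 14, 13]
`new_list` takes the values: [] → [20] → [20, 2] → [20, 2, 14]
So `len(new_list)` = 3

Answer: 3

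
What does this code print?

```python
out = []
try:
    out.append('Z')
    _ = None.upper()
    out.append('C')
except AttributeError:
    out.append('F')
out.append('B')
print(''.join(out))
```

Execution trace: 'Z' (try body) → 'F' (except AttributeError) → 'B' (after the try/except). Output: ZFB

Answer: ZFB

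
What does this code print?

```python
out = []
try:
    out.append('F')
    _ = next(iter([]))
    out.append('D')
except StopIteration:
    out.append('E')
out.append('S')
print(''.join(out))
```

Execution trace: 'F' (try body) → 'E' (except StopIteration) → 'S' (after the try/except). Output: FES

Answer: FES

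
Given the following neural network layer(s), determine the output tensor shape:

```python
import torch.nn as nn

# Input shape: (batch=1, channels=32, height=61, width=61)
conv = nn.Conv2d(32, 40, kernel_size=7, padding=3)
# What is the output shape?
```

Input: (1, 32, 61, 61) -> Output: (1, 40, 61, 61)

Answer: (1, 40, 61, 61)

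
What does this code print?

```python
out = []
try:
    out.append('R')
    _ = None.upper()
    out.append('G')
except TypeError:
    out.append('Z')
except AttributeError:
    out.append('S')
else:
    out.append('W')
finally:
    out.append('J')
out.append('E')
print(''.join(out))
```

Execution trace: 'R' (try body) → 'S' (except AttributeError) → 'J' (finally) → 'E' (after the try/except). Output: RSJE

Answer: RSJE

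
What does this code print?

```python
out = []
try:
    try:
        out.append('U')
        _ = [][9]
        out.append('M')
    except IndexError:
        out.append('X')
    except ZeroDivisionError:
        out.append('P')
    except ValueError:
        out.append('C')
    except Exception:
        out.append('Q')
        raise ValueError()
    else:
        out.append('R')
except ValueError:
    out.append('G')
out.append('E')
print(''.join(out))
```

Execution trace: 'U' (inner try body) → 'X' (inner except IndexError) → 'E' (after the try/except). Output: UXE

Answer: UXE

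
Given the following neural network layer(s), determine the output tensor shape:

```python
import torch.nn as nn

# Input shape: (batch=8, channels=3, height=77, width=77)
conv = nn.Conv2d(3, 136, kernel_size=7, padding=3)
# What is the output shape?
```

Input: (8, 3, 77, 77) -> Output: (8, 136, 77, 77)

Answer: (8, 136, 77, 77)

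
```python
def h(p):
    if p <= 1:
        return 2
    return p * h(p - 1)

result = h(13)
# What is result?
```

h(13) = 13 * 12 * 11 * 10 * 9 * 8 * 7 * 6 * 5 * 4 * 3 * 2 * 2 = 12454041600

Answer: 12454041600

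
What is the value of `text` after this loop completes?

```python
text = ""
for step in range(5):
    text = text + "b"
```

Repeat 'b' 5 times
`text` takes the values: "" → "b" → "bb" → "bbb" → "bbbb" → "bbbbb"

Answer: "bbbbb"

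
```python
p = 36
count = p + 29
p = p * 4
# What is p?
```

Trace:
`p = 36` → p = 36
`count = p + 29` → count = 65
`p = p * 4` → p = 144
So p = 144

Answer: 144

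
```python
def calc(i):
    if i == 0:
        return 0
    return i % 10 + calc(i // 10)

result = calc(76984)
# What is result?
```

Sum of digits of 76984: 4 + 8 + 9 + 6 + 7 = 34

Answer: 34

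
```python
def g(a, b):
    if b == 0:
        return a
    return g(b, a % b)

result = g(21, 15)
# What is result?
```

g(21, 15) -> g(15, 6) -> g(6, 3) -> g(3, 0) -> 3

Answer: 3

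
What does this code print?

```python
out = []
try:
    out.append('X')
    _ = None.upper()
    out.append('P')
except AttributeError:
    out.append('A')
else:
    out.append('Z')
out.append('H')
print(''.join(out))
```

Execution trace: 'X' (try body) → 'A' (except AttributeError) → 'H' (after the try/except). Output: XAH

Answer: XAH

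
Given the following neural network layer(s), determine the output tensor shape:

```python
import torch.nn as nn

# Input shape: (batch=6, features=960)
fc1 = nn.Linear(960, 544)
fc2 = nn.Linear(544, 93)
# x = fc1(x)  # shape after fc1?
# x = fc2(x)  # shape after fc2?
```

Input: (6, 960) -> after fc1: (6, 544) -> Output: (6, 93)

Answer: (6, 93)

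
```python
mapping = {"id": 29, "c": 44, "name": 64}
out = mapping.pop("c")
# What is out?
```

Trace:
`mapping = {"id": 29, "c": 44, "name": 64}` → mapping = {'id': 29, 'c': 44, 'name': 64}
`out = mapping.pop("c")` → mapping = {'id': 29, 'name': 64}; out = 44
So out = 44

Answer: 44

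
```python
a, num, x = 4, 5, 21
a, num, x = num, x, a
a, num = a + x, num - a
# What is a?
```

Trace:
`a, num, x = 4, 5, 21` → a = 4; num = 5; x = 21
`a, num, x = num, x, a` → a = 5; num = 21; x = 4
`a, num = a + x, num - a` → a = 9; num = 16
So a = 9

Answer: 9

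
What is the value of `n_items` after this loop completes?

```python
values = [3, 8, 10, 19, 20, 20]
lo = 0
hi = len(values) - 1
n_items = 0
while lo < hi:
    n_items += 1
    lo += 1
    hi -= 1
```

Iterations until pointers meet (list length 6)
`n_items` takes the values: 0 → 1 → 2 → 3

Answer: 3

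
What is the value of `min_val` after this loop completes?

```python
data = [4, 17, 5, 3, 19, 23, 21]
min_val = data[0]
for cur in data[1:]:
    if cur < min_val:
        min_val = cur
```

Minimum of [4, 17, 5, 3, 19, 23, 21]
`min_val` takes the values: 4 → 3

Answer: 3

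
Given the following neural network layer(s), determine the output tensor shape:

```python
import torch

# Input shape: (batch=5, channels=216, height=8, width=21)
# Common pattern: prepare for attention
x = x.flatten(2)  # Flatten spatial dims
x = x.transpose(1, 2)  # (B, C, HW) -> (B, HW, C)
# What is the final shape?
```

Input: (5, 216, 8, 21) -> after flatten(2): (5, 216, 168) -> Output: (5, 168, 216)

Answer: (5, 168, 216)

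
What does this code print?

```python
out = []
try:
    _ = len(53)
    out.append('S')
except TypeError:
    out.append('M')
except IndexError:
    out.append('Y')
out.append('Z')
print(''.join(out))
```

Execution trace: 'M' (except TypeError) → 'Z' (after the try/except). Output: MZ

Answer: MZ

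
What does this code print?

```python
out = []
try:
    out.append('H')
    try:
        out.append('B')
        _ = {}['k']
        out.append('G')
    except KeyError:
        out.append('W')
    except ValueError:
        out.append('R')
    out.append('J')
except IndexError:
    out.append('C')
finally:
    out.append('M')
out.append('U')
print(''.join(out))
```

Execution trace: 'H' (try body) → 'B' (inner try body) → 'W' (inner except KeyError) → 'J' (try body, no exception) → 'M' (finally) → 'U' (after the try/except). Output: HBWJMU

Answer: HBWJMU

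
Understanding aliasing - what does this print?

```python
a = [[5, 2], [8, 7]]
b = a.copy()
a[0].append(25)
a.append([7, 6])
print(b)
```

Key concept: shallow copy with nested lists.
Step by step:
`a = [[5, 2], [8, 7]]` → a = [[5, 2], [8, 7]]
`b = a.copy()` → b = [[5, 2], [8, 7]]
`a[0].append(25)` → a = [[5, 2, 25], [8, 7]]; b = [[5, 2, 25], [8, 7]]
`a.append([7, 6])` → a = [[5, 2, 25], [8, 7], [7, 6]]
`print(b)` → prints [[5, 2, 25], [8, 7]]

Answer: [[5, 2, 25], [8, 7]]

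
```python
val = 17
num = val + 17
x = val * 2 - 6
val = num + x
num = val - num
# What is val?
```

Trace:
`val = 17` → val = 17
`num = val + 17` → num = 34
`x = val * 2 - 6` → x = 28
`val = num + x` → val = 62
`num = val - num` → num = 28
So val = 62

Answer: 62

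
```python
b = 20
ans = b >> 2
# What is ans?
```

Trace:
`b = 20` → b = 20
`ans = b >> 2` → ans = 5
So ans = 5

Answer: 5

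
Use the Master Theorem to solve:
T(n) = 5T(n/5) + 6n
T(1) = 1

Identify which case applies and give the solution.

a=5, b=5, f(n)=6n. log_5(5) = 1. Since c=1 = 1, Case 2 applies: T(n) = Θ(n^log_b(a) · log n) = O(n log n).

Answer: O(n log n) - Case 2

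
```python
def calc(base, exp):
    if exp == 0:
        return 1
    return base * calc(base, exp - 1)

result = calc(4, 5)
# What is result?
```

calc(4, 5) = 4 * 4 * 4 * 4 * 4 = 1024

Answer: 1024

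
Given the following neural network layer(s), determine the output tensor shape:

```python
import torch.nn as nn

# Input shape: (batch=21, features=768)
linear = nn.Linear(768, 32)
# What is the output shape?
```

Input: (21, 768) -> Output: (21, 32)

Answer: (21, 32)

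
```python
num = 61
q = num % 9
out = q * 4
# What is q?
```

Trace:
`num = 61` → num = 61
`q = num % 9` → q = 7
`out = q * 4` → out = 28
So q = 7

Answer: 7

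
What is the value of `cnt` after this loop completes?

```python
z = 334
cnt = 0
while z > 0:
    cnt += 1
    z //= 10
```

Count digits by repeated division by 10
`cnt` takes the values: 0 → 1 → 2 → 3

Answer: 3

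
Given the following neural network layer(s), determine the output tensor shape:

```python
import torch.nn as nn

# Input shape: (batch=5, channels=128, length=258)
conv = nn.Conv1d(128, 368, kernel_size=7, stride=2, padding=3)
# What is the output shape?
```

Input: (5, 128, 258) -> Output: (5, 368, 129)

Answer: (5, 368, 129)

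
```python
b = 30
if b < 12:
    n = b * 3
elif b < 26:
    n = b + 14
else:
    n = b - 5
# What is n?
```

Trace:
`b = 30` → b = 30
`if b < 12: ...` → b < 12 is False, b < 26 is False, take else branch → n = 25
So n = 25

Answer: 25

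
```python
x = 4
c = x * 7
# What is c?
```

Trace:
`x = 4` → x = 4
`c = x * 7` → c = 28
So c = 28

Answer: 28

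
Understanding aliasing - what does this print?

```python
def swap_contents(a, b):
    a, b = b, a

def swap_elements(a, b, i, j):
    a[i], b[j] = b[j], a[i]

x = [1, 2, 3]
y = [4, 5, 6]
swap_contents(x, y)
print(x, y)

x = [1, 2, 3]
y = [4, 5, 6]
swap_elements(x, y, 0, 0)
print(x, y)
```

Key concept: parameter rebinding vs mutation.
Step by step:
`x = [1, 2, 3]` → x = [1, 2, 3]
`y = [4, 5, 6]` → y = [4, 5, 6]
`swap_contents(x, y)` → no visible change to tracked variables
`print(x, y)` → prints [1, 2, 3] [4, 5, 6]
`x = [1, 2, 3]` → x = [1, 2, 3]
`y = [4, 5, 6]` → y = [4, 5, 6]
`swap_elements(x, y, 0, 0)` → x = [4, 2, 3]; y = [1, 5, 6]
`print(x, y)` → prints [4, 2, 3] [1, 5, 6]

Answer:
[1, 2, 3] [4, 5, 6]
[4, 2, 3] [1, 5, 6]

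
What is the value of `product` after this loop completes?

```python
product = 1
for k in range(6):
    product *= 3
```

3^6 = 729
`product` takes the values: 1 → 3 → 9 → 27 → 81 → 243 → 729

Answer: 729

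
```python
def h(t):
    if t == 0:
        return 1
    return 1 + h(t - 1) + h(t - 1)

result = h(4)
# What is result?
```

h(t) = 1 + 2·h(t-1), h(0)=1. Closed form: (1+1)·2^4 - 1 = 31.

Answer: 31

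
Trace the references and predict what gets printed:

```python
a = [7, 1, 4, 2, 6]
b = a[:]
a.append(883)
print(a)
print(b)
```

Key concept: slice [:] creates copy.
Step by step:
`a = [7, 1, 4, 2, 6]` → a = [7, 1, 4, 2, 6]
`b = a[:]` → b = [7, 1, 4, 2, 6]
`a.append(883)` → a = [7, 1, 4, 2, 6, 883]
`print(a)` → prints [7, 1, 4, 2, 6, 883]
`print(b)` → prints [7, 1, 4, 2, 6]

Answer:
[7, 1, 4, 2, 6, 883]
[7, 1, 4, 2, 6]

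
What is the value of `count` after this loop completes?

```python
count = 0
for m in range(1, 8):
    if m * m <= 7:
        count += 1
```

Count numbers where m² ≤ 7
`count` takes the values: 0 → 1 → 2

Answer: 2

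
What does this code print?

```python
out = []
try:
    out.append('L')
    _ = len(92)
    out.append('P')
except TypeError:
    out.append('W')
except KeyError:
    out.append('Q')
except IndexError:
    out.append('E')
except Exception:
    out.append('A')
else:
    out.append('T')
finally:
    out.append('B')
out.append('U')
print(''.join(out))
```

Execution trace: 'L' (try body) → 'W' (except TypeError) → 'B' (finally) → 'U' (after the try/except). Output: LWBU

Answer: LWBU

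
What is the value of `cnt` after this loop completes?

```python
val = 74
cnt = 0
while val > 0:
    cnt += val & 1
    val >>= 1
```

Count set bits in 74 (binary: 0b1001010)
`cnt` takes the values: 0 → 1 → 2 → 3

Answer: 3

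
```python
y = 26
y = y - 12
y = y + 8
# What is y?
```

Trace:
`y = 26` → y = 26
`y = y - 12` → y = 14
`y = y + 8` → y = 22
So y = 22

Answer: 22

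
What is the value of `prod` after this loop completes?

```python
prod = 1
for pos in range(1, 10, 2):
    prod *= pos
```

Product of 1, 3, 5, ... up to 9
`prod` takes the values: 1 → 3 → 15 → 105 → 945

Answer: 945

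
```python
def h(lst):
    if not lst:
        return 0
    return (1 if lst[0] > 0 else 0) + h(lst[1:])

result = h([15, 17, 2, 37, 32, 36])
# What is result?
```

Count of positive elements in [15, 17, 2, 37, 32, 36] = 6

Answer: 6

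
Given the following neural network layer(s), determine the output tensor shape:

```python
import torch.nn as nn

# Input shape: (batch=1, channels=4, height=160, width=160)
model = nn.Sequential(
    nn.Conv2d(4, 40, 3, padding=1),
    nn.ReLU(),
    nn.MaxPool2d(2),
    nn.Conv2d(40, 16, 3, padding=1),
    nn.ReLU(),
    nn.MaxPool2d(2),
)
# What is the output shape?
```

Input: (1, 4, 160, 160) -> after first Conv2d: (1, 40, 160, 160) -> after first MaxPool2d: (1, 40, 80, 80) -> after second Conv2d: (1, 16, 80, 80) -> Output: (1, 16, 40, 40)

Answer: (1, 16, 40, 40)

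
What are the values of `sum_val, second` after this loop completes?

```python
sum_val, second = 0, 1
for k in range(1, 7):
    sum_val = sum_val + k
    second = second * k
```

Sum and factorial of 1 to 6
`sum_val, second` takes the values: (0, 1) → (1, 1) → (3, 1) → (3, 2) → (6, 2) → (6, 6) → (10, 6) → (10, 24) → (15, 24) → (15, 120) → (21, 120) → (21, 720)

Answer: 21, 720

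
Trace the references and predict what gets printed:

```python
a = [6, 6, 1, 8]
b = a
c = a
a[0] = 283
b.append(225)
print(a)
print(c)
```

Key concept: multiple aliases.
Step by step:
`a = [6, 6, 1, 8]` → a = [6, 6, 1, 8]
`b = a` → b = [6, 6, 1, 8] (same object as a)
`c = a` → c = [6, 6, 1, 8] (same object as a, b)
`a[0] = 283` → a = [283, 6, 1, 8] (same object as b, c); b = [283, 6, 1, 8] (same object as a, c); c = [283, 6, 1, 8] (same object as a, b)
`b.append(225)` → a = [283, 6, 1, 8, 225] (same object as b, c); b = [283, 6, 1, 8, 225] (same object as a, c); c = [283, 6, 1, 8, 225] (same object as a, b)
`print(a)` → prints [283, 6, 1, 8, 225]
`print(c)` → prints [283, 6, 1, 8, 225]

Answer:
[283, 6, 1, 8, 225]
[283, 6, 1, 8, 225]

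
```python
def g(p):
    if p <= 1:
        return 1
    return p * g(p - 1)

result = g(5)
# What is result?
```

g(5) = 5 * 4 * 3 * 2 * 1 = 120

Answer: 120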